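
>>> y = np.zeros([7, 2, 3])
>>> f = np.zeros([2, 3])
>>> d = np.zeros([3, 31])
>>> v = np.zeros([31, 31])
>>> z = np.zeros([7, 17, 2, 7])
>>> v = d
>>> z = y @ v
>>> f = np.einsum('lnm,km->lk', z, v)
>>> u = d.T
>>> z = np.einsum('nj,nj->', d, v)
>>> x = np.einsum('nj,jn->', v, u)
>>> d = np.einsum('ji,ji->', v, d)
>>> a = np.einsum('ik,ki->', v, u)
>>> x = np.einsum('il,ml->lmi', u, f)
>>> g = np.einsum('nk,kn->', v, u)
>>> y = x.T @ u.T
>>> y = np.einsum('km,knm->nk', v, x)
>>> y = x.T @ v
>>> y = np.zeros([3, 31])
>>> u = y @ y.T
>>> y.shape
(3, 31)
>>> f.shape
(7, 3)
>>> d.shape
()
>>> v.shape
(3, 31)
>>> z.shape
()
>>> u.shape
(3, 3)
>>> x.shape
(3, 7, 31)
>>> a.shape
()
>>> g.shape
()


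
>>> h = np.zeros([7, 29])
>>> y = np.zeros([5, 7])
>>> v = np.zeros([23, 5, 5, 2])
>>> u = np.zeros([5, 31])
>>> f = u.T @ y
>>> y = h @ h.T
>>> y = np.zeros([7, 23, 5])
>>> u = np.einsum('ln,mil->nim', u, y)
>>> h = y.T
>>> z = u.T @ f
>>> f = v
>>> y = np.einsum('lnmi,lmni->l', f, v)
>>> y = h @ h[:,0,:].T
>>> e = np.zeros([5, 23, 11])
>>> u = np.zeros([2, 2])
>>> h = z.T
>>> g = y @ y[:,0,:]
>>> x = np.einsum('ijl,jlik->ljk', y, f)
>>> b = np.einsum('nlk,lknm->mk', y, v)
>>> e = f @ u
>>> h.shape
(7, 23, 7)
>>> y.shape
(5, 23, 5)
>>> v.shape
(23, 5, 5, 2)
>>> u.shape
(2, 2)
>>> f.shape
(23, 5, 5, 2)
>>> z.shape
(7, 23, 7)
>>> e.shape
(23, 5, 5, 2)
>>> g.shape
(5, 23, 5)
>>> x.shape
(5, 23, 2)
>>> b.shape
(2, 5)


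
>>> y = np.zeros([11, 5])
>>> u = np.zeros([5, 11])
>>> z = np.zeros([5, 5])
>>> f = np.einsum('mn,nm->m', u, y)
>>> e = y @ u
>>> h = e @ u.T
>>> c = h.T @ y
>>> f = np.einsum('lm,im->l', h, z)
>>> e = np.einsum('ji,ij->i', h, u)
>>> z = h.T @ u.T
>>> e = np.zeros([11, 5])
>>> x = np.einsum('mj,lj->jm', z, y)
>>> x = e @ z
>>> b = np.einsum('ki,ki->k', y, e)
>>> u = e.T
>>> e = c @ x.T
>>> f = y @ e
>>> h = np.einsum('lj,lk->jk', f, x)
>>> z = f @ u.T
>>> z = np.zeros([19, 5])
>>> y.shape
(11, 5)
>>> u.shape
(5, 11)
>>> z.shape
(19, 5)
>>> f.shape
(11, 11)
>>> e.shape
(5, 11)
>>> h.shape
(11, 5)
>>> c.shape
(5, 5)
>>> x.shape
(11, 5)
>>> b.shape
(11,)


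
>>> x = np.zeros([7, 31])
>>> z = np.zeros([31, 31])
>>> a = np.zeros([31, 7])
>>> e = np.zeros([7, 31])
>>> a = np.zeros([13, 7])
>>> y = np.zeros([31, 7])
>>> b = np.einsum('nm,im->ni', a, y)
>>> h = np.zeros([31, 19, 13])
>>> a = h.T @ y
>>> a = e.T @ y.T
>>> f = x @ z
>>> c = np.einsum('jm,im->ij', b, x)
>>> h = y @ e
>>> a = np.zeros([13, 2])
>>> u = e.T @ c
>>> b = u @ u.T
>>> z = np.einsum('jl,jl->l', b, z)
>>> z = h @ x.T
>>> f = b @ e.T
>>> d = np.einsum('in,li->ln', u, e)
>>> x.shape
(7, 31)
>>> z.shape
(31, 7)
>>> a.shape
(13, 2)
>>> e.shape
(7, 31)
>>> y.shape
(31, 7)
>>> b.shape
(31, 31)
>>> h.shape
(31, 31)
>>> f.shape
(31, 7)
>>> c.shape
(7, 13)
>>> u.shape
(31, 13)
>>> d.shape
(7, 13)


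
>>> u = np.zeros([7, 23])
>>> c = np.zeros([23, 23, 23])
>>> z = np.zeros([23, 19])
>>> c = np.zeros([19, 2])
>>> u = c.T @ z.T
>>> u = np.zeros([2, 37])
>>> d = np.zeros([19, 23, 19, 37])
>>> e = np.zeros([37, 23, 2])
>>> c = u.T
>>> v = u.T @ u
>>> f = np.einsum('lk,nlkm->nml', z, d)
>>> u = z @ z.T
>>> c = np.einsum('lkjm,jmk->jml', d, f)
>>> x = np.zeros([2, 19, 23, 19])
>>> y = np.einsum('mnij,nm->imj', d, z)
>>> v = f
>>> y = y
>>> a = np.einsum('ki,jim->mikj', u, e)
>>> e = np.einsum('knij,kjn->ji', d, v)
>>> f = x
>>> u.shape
(23, 23)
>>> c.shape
(19, 37, 19)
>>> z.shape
(23, 19)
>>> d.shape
(19, 23, 19, 37)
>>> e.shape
(37, 19)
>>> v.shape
(19, 37, 23)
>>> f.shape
(2, 19, 23, 19)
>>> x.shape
(2, 19, 23, 19)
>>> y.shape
(19, 19, 37)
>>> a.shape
(2, 23, 23, 37)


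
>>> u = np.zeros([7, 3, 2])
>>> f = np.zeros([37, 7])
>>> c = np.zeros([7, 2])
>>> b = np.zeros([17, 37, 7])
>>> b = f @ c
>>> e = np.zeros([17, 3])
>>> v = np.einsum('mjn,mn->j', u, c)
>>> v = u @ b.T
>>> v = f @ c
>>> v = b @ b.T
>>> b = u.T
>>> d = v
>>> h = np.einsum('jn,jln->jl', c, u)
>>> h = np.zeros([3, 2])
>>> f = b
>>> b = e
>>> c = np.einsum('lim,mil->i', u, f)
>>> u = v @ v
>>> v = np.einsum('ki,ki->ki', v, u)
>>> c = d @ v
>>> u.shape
(37, 37)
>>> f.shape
(2, 3, 7)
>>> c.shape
(37, 37)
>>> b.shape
(17, 3)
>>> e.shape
(17, 3)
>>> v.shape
(37, 37)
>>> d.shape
(37, 37)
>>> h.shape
(3, 2)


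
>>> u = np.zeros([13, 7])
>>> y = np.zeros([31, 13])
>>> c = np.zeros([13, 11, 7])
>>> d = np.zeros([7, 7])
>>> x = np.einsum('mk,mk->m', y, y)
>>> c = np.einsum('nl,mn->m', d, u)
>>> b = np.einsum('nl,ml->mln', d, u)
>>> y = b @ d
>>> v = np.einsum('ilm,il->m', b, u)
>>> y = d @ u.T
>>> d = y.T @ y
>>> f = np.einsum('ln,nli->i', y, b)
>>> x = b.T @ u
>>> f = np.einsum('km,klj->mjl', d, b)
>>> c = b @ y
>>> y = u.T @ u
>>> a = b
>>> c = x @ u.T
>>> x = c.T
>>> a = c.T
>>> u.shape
(13, 7)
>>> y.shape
(7, 7)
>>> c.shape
(7, 7, 13)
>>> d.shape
(13, 13)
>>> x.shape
(13, 7, 7)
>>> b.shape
(13, 7, 7)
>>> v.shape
(7,)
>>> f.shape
(13, 7, 7)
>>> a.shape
(13, 7, 7)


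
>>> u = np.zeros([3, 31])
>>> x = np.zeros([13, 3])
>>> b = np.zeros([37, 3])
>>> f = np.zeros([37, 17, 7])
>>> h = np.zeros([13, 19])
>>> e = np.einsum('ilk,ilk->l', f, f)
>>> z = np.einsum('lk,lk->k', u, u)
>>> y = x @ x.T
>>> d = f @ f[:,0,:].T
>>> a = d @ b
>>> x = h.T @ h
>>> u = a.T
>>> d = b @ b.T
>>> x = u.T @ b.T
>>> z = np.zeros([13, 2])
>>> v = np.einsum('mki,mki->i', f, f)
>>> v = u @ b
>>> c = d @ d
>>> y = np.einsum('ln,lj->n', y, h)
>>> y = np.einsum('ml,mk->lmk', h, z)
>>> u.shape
(3, 17, 37)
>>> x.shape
(37, 17, 37)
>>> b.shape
(37, 3)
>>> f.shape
(37, 17, 7)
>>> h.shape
(13, 19)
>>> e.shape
(17,)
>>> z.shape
(13, 2)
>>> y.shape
(19, 13, 2)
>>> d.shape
(37, 37)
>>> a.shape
(37, 17, 3)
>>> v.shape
(3, 17, 3)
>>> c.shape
(37, 37)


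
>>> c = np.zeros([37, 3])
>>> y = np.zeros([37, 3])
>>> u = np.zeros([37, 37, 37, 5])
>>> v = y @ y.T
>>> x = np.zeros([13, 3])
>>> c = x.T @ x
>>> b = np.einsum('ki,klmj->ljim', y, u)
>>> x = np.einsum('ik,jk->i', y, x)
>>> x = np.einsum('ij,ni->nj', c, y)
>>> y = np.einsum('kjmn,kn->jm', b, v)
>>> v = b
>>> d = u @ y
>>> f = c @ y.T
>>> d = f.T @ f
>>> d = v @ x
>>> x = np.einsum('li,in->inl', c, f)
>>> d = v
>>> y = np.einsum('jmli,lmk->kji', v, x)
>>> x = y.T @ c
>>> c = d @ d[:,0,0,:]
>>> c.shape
(37, 5, 3, 37)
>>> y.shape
(3, 37, 37)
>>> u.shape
(37, 37, 37, 5)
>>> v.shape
(37, 5, 3, 37)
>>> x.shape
(37, 37, 3)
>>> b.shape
(37, 5, 3, 37)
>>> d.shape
(37, 5, 3, 37)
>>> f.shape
(3, 5)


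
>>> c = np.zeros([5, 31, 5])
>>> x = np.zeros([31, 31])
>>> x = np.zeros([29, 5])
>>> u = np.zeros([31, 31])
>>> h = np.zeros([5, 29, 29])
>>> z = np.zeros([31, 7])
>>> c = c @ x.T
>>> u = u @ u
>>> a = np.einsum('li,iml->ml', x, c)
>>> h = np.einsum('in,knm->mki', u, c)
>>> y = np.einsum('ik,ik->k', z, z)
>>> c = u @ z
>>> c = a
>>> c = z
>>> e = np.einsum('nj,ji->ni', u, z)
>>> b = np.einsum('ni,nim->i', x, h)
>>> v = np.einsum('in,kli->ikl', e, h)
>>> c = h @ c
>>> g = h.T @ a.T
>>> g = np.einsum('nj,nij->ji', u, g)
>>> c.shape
(29, 5, 7)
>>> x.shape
(29, 5)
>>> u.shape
(31, 31)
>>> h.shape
(29, 5, 31)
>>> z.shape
(31, 7)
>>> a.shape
(31, 29)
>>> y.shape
(7,)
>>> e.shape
(31, 7)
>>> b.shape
(5,)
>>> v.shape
(31, 29, 5)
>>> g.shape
(31, 5)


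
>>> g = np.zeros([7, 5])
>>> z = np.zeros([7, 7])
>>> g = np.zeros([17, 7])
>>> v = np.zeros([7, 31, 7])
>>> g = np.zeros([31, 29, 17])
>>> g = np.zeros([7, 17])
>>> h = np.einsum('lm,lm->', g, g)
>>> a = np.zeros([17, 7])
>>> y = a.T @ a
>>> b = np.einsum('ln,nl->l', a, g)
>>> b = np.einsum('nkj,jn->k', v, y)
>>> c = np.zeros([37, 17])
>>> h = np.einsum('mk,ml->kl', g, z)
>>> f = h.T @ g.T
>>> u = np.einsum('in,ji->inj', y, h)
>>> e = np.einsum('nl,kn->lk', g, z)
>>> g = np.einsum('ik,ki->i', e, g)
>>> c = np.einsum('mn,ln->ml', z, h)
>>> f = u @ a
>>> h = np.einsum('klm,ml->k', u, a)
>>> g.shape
(17,)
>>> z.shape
(7, 7)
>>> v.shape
(7, 31, 7)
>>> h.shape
(7,)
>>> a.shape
(17, 7)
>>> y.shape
(7, 7)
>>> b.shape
(31,)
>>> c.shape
(7, 17)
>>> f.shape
(7, 7, 7)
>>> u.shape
(7, 7, 17)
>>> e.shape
(17, 7)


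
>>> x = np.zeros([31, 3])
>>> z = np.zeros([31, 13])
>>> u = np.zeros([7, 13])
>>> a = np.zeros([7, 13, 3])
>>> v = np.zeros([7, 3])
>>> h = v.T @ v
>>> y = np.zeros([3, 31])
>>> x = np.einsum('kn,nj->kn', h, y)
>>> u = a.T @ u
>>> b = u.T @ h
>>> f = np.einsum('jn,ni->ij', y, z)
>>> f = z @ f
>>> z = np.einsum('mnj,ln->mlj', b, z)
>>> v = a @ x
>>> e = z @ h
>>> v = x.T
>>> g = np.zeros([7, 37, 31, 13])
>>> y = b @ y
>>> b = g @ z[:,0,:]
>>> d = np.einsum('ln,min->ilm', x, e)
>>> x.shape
(3, 3)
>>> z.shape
(13, 31, 3)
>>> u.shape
(3, 13, 13)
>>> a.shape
(7, 13, 3)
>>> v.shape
(3, 3)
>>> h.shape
(3, 3)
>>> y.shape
(13, 13, 31)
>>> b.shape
(7, 37, 31, 3)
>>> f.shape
(31, 3)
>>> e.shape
(13, 31, 3)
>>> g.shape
(7, 37, 31, 13)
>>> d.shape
(31, 3, 13)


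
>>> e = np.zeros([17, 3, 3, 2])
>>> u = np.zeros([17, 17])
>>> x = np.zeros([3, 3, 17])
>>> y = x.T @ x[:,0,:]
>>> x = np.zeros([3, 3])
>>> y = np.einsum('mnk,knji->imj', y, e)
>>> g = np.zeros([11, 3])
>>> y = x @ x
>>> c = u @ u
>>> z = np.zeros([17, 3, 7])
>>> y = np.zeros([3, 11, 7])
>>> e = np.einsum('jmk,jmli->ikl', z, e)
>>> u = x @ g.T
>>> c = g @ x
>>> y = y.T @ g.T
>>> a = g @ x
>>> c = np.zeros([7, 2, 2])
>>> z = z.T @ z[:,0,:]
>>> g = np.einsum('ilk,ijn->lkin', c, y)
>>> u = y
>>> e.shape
(2, 7, 3)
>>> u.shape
(7, 11, 11)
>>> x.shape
(3, 3)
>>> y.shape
(7, 11, 11)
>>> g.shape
(2, 2, 7, 11)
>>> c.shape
(7, 2, 2)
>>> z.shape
(7, 3, 7)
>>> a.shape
(11, 3)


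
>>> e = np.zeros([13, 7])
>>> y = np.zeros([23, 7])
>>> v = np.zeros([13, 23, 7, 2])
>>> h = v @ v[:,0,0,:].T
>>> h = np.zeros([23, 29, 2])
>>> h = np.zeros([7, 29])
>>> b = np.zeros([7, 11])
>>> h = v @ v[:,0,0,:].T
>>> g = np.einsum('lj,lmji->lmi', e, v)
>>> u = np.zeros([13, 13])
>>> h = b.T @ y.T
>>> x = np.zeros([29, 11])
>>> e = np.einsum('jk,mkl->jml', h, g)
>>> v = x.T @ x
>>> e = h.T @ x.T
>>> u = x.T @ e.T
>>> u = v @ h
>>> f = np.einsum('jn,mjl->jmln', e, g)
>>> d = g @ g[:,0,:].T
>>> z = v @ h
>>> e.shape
(23, 29)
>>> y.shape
(23, 7)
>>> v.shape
(11, 11)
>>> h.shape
(11, 23)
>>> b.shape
(7, 11)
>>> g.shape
(13, 23, 2)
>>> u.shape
(11, 23)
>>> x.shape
(29, 11)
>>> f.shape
(23, 13, 2, 29)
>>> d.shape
(13, 23, 13)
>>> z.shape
(11, 23)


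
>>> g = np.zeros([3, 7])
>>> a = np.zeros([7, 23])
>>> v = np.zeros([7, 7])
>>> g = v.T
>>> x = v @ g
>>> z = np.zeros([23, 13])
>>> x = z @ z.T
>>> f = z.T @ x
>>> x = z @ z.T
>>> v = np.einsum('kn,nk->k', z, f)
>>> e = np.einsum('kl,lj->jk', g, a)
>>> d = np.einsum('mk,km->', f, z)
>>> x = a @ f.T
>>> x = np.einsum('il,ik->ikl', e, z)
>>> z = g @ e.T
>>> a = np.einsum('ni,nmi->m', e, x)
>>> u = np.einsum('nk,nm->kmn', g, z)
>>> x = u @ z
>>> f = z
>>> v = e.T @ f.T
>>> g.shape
(7, 7)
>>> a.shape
(13,)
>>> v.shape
(7, 7)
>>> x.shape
(7, 23, 23)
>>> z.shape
(7, 23)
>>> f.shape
(7, 23)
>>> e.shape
(23, 7)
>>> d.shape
()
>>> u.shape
(7, 23, 7)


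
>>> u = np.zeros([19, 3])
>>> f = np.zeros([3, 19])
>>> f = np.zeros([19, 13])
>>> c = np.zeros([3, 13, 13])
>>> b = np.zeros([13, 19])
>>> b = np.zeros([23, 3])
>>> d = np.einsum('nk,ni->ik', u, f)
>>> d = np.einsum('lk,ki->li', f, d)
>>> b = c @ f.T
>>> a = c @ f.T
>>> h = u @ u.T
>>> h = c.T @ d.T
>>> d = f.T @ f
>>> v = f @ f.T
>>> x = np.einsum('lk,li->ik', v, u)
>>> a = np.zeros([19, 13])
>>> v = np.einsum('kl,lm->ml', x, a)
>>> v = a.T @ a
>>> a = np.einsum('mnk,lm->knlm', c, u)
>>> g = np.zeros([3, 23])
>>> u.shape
(19, 3)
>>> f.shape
(19, 13)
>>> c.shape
(3, 13, 13)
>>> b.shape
(3, 13, 19)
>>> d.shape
(13, 13)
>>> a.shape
(13, 13, 19, 3)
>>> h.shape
(13, 13, 19)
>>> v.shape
(13, 13)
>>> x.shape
(3, 19)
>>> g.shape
(3, 23)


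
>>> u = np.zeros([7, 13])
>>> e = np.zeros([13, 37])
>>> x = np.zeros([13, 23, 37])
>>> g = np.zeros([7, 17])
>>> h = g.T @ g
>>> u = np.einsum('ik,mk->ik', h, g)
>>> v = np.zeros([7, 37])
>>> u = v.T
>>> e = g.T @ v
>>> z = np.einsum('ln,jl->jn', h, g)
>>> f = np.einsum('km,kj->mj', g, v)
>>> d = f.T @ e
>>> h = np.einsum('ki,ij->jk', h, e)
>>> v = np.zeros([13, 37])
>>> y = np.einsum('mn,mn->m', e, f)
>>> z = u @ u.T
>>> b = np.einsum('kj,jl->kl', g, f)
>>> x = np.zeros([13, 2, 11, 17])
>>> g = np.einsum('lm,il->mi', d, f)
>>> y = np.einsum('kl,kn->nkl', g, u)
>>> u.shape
(37, 7)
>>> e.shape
(17, 37)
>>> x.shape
(13, 2, 11, 17)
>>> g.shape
(37, 17)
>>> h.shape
(37, 17)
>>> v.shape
(13, 37)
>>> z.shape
(37, 37)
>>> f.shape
(17, 37)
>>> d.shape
(37, 37)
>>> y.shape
(7, 37, 17)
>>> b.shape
(7, 37)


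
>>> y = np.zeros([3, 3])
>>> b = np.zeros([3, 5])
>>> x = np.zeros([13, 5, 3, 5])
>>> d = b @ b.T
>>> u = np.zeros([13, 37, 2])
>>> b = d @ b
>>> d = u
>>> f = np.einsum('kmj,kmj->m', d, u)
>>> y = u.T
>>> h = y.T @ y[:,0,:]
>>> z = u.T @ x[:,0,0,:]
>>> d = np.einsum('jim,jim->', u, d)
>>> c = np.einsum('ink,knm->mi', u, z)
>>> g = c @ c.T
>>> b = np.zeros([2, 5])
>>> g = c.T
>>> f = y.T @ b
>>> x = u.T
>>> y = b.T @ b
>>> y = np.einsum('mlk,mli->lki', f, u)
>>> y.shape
(37, 5, 2)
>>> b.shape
(2, 5)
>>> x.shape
(2, 37, 13)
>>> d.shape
()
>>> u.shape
(13, 37, 2)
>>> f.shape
(13, 37, 5)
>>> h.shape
(13, 37, 13)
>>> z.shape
(2, 37, 5)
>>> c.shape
(5, 13)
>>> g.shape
(13, 5)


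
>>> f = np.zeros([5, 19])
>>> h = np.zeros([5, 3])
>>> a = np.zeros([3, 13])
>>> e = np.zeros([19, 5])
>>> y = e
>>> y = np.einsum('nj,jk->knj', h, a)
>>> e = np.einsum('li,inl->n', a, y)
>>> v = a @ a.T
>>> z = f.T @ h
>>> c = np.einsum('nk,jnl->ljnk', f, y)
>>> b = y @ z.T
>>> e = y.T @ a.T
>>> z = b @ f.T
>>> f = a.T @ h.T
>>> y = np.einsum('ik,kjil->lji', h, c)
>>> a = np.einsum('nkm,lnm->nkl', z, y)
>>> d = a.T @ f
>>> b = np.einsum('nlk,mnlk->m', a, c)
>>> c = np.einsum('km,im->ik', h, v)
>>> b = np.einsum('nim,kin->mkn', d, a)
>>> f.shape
(13, 5)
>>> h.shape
(5, 3)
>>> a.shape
(13, 5, 19)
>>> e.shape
(3, 5, 3)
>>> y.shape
(19, 13, 5)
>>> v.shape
(3, 3)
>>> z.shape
(13, 5, 5)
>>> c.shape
(3, 5)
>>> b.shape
(5, 13, 19)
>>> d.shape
(19, 5, 5)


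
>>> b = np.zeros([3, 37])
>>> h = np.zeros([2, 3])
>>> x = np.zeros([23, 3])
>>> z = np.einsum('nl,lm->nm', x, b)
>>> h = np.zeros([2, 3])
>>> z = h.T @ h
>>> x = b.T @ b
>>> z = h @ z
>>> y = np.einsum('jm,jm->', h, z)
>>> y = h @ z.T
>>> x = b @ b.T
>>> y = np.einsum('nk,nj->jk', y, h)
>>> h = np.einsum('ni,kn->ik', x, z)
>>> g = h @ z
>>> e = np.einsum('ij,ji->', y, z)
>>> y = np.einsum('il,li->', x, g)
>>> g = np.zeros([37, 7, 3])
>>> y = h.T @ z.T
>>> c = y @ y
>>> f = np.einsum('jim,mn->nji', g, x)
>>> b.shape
(3, 37)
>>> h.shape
(3, 2)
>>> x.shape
(3, 3)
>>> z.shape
(2, 3)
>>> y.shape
(2, 2)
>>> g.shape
(37, 7, 3)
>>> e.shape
()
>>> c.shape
(2, 2)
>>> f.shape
(3, 37, 7)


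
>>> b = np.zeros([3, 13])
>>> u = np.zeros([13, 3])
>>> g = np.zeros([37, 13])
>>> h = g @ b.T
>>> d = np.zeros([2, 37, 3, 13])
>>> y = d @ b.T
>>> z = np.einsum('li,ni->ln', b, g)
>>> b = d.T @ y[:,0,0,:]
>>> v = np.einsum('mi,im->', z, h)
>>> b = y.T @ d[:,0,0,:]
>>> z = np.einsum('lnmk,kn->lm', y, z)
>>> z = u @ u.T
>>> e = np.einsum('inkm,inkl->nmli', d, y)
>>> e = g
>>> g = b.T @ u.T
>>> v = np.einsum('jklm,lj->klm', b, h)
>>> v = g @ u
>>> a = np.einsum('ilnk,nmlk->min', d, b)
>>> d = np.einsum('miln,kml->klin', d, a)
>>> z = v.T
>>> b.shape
(3, 3, 37, 13)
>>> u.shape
(13, 3)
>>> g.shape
(13, 37, 3, 13)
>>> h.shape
(37, 3)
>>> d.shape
(3, 3, 37, 13)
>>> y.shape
(2, 37, 3, 3)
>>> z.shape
(3, 3, 37, 13)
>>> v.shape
(13, 37, 3, 3)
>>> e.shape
(37, 13)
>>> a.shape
(3, 2, 3)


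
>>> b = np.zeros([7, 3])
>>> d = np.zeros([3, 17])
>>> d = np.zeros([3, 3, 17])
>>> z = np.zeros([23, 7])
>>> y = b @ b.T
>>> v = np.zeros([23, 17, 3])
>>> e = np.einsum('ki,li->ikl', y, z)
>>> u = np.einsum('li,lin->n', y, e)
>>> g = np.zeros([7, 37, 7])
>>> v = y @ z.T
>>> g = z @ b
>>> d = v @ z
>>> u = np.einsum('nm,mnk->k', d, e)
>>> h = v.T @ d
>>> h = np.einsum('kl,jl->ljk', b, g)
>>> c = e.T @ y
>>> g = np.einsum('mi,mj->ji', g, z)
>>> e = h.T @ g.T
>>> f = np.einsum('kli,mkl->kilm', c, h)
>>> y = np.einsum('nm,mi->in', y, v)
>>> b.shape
(7, 3)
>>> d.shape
(7, 7)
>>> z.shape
(23, 7)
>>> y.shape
(23, 7)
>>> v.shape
(7, 23)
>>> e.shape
(7, 23, 7)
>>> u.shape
(23,)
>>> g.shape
(7, 3)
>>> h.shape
(3, 23, 7)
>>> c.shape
(23, 7, 7)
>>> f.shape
(23, 7, 7, 3)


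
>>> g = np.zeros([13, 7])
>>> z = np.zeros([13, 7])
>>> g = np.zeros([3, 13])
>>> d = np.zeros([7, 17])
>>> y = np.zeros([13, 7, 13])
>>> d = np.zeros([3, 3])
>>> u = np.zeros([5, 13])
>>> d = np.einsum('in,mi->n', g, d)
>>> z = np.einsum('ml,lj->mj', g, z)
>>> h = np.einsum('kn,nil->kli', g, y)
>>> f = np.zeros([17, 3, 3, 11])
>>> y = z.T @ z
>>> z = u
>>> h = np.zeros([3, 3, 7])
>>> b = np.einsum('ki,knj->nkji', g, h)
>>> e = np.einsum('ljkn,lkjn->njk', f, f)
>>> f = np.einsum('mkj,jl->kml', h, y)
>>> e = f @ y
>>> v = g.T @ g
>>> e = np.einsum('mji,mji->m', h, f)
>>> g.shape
(3, 13)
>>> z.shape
(5, 13)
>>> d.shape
(13,)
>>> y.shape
(7, 7)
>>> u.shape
(5, 13)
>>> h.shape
(3, 3, 7)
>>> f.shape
(3, 3, 7)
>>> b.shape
(3, 3, 7, 13)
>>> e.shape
(3,)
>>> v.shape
(13, 13)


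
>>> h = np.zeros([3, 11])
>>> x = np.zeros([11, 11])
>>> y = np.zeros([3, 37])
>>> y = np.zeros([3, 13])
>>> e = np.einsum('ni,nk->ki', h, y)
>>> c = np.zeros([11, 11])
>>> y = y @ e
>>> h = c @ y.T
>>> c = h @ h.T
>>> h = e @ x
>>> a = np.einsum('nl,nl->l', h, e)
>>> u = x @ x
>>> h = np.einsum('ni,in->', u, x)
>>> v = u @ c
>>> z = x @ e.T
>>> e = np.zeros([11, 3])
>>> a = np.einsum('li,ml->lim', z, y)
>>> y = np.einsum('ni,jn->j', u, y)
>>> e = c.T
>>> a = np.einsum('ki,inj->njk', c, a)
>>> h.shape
()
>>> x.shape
(11, 11)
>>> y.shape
(3,)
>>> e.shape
(11, 11)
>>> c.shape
(11, 11)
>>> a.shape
(13, 3, 11)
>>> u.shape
(11, 11)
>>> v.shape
(11, 11)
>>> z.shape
(11, 13)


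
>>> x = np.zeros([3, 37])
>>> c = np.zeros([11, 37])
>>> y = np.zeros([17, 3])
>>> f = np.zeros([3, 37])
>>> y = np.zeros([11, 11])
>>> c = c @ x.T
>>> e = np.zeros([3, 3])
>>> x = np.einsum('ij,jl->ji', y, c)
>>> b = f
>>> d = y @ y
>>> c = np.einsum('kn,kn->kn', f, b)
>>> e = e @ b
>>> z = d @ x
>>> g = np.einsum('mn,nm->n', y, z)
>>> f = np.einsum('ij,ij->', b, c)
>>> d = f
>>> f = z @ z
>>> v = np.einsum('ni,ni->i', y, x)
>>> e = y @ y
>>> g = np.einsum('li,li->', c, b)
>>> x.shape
(11, 11)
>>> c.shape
(3, 37)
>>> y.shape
(11, 11)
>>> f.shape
(11, 11)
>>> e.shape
(11, 11)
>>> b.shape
(3, 37)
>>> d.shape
()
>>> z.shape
(11, 11)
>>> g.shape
()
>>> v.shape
(11,)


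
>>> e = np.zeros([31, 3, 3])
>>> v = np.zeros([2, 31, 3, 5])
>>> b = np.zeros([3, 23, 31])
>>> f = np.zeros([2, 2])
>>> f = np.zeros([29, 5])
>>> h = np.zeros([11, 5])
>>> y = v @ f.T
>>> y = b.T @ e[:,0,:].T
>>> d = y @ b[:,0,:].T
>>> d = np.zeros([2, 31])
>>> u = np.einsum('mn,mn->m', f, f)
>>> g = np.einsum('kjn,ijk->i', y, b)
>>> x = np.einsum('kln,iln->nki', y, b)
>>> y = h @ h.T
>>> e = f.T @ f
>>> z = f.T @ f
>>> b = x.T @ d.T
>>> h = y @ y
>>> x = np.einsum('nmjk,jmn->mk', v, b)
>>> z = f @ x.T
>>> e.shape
(5, 5)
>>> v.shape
(2, 31, 3, 5)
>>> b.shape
(3, 31, 2)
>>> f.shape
(29, 5)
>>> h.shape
(11, 11)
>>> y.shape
(11, 11)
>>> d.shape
(2, 31)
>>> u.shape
(29,)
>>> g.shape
(3,)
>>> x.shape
(31, 5)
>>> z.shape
(29, 31)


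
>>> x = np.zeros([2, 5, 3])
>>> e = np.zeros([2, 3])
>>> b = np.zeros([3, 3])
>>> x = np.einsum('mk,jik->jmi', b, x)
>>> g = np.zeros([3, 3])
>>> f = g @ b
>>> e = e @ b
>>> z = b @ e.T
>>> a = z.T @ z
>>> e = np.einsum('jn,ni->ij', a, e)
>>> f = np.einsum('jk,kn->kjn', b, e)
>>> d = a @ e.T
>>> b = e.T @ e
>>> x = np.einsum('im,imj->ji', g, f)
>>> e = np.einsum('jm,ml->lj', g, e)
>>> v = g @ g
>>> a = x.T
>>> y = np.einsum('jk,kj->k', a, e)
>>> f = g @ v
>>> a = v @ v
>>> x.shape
(2, 3)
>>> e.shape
(2, 3)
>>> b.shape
(2, 2)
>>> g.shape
(3, 3)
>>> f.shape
(3, 3)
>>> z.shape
(3, 2)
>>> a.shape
(3, 3)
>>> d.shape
(2, 3)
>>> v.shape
(3, 3)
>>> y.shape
(2,)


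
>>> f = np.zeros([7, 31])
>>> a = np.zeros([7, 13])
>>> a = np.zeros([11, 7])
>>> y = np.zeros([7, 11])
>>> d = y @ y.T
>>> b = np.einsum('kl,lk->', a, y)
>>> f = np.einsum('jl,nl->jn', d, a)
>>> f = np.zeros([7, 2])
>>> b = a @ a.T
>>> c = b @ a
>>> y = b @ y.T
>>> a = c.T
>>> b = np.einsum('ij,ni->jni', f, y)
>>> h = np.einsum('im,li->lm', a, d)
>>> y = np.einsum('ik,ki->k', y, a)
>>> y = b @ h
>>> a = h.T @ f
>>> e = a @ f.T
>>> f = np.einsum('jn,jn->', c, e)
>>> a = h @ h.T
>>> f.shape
()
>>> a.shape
(7, 7)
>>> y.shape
(2, 11, 11)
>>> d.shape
(7, 7)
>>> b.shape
(2, 11, 7)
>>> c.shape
(11, 7)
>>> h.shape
(7, 11)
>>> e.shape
(11, 7)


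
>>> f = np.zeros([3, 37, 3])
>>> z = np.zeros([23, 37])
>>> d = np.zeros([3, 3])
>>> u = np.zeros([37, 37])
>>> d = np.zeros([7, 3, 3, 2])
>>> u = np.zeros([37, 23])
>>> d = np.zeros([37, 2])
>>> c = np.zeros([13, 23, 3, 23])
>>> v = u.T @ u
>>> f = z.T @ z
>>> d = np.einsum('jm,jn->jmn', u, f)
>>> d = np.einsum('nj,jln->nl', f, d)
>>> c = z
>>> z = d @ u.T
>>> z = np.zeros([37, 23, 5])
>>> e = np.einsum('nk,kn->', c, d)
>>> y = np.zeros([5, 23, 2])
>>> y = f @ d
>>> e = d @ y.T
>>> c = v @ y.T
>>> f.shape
(37, 37)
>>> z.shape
(37, 23, 5)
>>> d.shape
(37, 23)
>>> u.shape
(37, 23)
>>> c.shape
(23, 37)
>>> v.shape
(23, 23)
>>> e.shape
(37, 37)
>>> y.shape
(37, 23)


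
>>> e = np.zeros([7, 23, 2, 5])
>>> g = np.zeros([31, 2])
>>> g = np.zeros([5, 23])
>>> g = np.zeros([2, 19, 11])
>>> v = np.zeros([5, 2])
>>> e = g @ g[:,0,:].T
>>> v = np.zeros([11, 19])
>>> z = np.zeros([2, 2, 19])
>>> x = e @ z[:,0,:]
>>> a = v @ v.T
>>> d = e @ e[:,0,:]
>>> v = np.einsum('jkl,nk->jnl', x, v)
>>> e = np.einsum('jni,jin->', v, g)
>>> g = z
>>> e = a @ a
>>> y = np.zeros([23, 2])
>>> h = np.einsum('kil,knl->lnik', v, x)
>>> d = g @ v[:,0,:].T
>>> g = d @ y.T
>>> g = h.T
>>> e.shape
(11, 11)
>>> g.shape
(2, 11, 19, 19)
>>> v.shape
(2, 11, 19)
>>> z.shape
(2, 2, 19)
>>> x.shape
(2, 19, 19)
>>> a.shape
(11, 11)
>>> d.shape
(2, 2, 2)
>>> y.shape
(23, 2)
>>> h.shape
(19, 19, 11, 2)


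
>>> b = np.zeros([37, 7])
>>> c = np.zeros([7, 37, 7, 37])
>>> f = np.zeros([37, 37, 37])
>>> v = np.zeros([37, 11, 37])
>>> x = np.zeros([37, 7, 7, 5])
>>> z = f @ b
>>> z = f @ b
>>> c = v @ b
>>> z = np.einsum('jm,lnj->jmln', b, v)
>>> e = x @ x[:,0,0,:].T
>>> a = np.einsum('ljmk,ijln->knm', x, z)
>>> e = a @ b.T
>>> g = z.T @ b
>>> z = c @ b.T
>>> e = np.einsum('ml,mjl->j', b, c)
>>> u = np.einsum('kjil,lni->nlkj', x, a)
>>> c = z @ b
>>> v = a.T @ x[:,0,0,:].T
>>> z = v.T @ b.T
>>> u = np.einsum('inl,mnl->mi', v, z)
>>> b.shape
(37, 7)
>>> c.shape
(37, 11, 7)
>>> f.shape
(37, 37, 37)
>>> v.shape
(7, 11, 37)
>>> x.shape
(37, 7, 7, 5)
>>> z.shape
(37, 11, 37)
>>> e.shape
(11,)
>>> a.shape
(5, 11, 7)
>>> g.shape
(11, 37, 7, 7)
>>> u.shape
(37, 7)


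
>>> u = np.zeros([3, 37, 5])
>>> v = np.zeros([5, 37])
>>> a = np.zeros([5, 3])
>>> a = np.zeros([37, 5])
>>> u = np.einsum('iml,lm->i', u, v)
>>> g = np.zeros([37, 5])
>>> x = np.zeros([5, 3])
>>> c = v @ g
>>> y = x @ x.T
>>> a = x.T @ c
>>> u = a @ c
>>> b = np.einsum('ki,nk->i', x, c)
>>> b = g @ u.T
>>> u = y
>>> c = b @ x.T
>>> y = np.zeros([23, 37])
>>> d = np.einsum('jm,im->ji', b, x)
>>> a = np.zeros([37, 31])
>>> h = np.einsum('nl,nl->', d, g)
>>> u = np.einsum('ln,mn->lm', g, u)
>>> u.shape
(37, 5)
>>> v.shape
(5, 37)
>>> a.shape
(37, 31)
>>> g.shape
(37, 5)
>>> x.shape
(5, 3)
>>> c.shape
(37, 5)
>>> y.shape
(23, 37)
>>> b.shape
(37, 3)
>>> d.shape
(37, 5)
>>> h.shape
()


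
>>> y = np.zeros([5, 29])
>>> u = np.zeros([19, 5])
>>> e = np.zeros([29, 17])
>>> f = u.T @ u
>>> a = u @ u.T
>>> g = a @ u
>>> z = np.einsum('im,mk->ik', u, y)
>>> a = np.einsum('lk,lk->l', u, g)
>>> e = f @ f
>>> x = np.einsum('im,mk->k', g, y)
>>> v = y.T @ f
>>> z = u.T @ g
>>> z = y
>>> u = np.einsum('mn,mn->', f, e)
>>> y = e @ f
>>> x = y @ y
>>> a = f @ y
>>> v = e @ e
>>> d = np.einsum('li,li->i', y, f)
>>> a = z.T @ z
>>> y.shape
(5, 5)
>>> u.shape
()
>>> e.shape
(5, 5)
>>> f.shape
(5, 5)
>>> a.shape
(29, 29)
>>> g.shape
(19, 5)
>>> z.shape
(5, 29)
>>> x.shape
(5, 5)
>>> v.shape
(5, 5)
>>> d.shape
(5,)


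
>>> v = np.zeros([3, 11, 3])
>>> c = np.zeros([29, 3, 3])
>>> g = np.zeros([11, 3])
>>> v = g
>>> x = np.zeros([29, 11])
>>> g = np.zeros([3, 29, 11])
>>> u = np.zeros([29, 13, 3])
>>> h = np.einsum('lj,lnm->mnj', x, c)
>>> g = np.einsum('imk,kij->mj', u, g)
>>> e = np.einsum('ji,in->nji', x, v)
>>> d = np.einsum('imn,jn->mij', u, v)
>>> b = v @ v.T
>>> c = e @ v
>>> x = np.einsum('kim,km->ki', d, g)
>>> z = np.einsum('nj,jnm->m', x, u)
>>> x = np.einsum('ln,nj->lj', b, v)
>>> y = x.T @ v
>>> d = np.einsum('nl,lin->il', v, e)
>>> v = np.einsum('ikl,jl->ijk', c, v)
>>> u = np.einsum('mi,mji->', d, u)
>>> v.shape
(3, 11, 29)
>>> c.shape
(3, 29, 3)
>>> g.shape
(13, 11)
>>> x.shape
(11, 3)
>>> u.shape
()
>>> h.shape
(3, 3, 11)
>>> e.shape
(3, 29, 11)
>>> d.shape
(29, 3)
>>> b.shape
(11, 11)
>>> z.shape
(3,)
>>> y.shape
(3, 3)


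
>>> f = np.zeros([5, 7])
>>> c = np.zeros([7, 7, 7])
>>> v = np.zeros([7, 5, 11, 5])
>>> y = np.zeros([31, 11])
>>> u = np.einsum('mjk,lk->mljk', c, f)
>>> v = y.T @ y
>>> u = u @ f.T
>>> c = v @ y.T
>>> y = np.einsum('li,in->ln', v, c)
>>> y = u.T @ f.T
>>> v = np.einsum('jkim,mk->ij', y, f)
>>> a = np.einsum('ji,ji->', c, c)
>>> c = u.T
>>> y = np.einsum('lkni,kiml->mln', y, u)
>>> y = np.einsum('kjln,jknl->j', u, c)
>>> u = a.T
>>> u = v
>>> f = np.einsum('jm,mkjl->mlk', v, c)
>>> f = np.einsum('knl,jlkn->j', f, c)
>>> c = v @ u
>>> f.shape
(5,)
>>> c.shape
(5, 5)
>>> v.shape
(5, 5)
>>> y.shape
(5,)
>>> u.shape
(5, 5)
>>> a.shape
()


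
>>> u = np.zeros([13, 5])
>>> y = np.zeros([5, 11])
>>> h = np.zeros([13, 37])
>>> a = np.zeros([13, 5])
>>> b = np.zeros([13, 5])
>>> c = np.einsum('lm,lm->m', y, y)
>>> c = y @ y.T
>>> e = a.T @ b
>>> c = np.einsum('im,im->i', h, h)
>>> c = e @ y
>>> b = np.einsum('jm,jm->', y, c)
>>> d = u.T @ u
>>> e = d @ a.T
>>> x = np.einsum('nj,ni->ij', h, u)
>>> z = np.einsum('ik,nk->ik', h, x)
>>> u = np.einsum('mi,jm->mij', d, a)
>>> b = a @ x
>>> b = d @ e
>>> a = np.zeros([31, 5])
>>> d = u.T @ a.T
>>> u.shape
(5, 5, 13)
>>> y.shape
(5, 11)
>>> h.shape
(13, 37)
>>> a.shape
(31, 5)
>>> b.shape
(5, 13)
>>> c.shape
(5, 11)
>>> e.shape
(5, 13)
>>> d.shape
(13, 5, 31)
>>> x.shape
(5, 37)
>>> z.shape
(13, 37)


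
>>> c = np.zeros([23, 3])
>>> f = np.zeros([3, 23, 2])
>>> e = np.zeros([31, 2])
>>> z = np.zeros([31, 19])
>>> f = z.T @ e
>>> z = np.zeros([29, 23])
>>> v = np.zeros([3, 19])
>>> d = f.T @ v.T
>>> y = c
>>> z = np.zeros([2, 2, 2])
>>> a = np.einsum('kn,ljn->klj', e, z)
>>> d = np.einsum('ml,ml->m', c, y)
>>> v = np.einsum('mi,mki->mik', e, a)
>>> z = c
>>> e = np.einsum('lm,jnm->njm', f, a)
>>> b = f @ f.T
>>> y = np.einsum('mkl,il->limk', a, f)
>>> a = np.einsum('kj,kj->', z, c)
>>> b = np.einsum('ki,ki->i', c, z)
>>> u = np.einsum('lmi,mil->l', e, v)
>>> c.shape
(23, 3)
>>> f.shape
(19, 2)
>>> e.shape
(2, 31, 2)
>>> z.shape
(23, 3)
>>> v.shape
(31, 2, 2)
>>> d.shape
(23,)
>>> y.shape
(2, 19, 31, 2)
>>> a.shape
()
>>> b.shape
(3,)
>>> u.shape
(2,)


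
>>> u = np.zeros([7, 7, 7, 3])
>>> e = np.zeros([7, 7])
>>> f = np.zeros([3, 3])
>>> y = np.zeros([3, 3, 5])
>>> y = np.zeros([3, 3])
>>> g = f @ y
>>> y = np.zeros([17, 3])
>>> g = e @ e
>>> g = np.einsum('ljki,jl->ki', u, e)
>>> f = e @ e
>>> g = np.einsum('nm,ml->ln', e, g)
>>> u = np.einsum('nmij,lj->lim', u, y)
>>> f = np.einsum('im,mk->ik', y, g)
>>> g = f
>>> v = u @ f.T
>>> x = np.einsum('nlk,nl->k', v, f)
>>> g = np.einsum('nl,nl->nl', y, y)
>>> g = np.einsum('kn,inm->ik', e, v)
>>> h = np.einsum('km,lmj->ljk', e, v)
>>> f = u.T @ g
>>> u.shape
(17, 7, 7)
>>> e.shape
(7, 7)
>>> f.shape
(7, 7, 7)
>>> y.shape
(17, 3)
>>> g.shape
(17, 7)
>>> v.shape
(17, 7, 17)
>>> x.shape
(17,)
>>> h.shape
(17, 17, 7)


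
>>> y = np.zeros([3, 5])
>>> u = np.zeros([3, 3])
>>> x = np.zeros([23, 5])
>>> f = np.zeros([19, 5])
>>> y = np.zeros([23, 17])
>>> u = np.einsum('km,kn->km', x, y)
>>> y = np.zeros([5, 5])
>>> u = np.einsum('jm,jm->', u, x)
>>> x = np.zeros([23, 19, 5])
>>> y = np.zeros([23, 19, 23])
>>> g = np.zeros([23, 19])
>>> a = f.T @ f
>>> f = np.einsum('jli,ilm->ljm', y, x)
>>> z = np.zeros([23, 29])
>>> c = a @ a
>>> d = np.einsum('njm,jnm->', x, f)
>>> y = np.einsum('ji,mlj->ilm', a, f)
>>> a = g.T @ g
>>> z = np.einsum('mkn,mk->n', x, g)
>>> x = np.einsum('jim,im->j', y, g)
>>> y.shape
(5, 23, 19)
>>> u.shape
()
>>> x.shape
(5,)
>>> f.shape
(19, 23, 5)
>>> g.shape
(23, 19)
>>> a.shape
(19, 19)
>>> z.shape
(5,)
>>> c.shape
(5, 5)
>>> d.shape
()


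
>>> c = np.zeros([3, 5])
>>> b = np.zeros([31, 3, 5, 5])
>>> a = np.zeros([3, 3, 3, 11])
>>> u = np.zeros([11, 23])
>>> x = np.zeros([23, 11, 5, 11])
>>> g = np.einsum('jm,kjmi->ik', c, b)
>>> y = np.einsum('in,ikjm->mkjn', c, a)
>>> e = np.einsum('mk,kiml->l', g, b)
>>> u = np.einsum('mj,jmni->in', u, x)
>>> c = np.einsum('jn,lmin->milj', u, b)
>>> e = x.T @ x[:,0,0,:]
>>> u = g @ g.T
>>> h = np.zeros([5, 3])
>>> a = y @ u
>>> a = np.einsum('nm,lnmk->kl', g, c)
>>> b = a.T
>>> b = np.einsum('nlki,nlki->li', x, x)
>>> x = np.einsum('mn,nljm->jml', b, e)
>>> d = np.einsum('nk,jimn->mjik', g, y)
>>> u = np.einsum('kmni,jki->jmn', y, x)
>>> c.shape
(3, 5, 31, 11)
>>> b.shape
(11, 11)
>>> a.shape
(11, 3)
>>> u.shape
(11, 3, 3)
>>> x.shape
(11, 11, 5)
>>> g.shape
(5, 31)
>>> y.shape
(11, 3, 3, 5)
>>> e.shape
(11, 5, 11, 11)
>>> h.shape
(5, 3)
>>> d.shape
(3, 11, 3, 31)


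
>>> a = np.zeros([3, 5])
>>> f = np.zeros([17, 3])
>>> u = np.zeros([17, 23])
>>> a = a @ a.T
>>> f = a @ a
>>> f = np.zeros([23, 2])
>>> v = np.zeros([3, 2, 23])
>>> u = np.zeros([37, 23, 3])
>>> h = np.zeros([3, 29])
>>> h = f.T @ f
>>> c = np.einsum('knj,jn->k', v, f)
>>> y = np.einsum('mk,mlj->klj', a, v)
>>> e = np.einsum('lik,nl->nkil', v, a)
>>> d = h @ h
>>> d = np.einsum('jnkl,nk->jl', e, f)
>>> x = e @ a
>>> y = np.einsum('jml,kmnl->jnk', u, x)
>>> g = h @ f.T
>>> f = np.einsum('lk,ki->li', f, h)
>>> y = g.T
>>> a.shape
(3, 3)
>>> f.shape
(23, 2)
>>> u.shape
(37, 23, 3)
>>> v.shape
(3, 2, 23)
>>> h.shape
(2, 2)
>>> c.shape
(3,)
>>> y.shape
(23, 2)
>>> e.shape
(3, 23, 2, 3)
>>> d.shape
(3, 3)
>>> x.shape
(3, 23, 2, 3)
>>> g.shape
(2, 23)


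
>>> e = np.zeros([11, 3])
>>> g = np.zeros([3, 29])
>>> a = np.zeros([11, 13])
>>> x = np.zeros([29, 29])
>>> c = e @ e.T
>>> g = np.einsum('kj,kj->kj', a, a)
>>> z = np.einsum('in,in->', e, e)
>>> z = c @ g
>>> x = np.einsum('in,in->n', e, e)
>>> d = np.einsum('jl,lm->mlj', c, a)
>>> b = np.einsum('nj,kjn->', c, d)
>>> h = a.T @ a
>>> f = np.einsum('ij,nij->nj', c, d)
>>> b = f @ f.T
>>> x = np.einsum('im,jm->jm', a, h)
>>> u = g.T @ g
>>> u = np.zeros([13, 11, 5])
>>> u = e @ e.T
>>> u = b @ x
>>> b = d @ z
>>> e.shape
(11, 3)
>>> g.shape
(11, 13)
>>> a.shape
(11, 13)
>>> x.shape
(13, 13)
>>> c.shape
(11, 11)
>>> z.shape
(11, 13)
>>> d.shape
(13, 11, 11)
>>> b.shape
(13, 11, 13)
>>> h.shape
(13, 13)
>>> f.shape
(13, 11)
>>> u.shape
(13, 13)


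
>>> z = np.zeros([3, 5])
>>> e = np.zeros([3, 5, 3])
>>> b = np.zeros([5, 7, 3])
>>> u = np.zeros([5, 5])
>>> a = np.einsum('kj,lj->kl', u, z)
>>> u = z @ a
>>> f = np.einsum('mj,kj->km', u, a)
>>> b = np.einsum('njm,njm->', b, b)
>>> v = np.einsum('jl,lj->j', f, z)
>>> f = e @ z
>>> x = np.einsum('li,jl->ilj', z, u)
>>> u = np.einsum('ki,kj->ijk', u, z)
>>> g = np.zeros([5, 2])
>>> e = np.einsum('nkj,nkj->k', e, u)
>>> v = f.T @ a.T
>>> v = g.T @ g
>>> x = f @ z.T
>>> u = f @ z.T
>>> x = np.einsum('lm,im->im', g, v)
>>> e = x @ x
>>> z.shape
(3, 5)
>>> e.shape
(2, 2)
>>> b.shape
()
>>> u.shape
(3, 5, 3)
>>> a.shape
(5, 3)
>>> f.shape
(3, 5, 5)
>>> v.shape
(2, 2)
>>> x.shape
(2, 2)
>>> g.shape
(5, 2)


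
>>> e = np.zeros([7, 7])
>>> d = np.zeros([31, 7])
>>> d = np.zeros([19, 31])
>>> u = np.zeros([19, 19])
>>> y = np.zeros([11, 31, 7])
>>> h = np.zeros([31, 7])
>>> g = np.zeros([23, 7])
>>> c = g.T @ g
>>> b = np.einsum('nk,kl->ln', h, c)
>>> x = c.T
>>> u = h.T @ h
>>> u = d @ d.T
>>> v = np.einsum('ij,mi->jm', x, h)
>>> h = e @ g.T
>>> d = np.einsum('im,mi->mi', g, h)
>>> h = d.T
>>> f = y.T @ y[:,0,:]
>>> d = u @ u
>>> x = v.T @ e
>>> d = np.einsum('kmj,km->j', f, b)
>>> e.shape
(7, 7)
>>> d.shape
(7,)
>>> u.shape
(19, 19)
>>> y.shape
(11, 31, 7)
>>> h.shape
(23, 7)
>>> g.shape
(23, 7)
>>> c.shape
(7, 7)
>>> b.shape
(7, 31)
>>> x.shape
(31, 7)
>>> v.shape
(7, 31)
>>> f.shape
(7, 31, 7)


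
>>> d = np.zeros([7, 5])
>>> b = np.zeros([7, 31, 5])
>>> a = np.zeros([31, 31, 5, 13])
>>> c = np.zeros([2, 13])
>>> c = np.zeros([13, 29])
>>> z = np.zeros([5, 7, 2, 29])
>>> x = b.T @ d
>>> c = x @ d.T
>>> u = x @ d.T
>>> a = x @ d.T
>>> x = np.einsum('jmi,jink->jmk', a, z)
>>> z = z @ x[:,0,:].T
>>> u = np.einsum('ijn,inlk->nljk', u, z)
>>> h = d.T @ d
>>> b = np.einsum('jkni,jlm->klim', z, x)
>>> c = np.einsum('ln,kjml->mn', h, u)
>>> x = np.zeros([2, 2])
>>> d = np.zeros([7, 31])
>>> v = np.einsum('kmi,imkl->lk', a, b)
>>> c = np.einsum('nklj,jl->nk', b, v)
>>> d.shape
(7, 31)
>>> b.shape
(7, 31, 5, 29)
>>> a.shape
(5, 31, 7)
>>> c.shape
(7, 31)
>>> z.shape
(5, 7, 2, 5)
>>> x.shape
(2, 2)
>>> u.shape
(7, 2, 31, 5)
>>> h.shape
(5, 5)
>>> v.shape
(29, 5)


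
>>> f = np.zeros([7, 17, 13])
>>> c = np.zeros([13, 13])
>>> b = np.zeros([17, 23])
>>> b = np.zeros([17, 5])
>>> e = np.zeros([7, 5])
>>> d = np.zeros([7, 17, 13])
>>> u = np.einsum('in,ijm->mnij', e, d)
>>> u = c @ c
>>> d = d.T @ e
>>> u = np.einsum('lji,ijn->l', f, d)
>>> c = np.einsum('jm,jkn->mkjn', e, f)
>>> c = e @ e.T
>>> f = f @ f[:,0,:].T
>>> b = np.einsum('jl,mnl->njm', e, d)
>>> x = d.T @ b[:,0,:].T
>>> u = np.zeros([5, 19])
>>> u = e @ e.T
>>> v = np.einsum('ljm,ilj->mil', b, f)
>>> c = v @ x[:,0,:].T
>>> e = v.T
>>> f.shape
(7, 17, 7)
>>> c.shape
(13, 7, 5)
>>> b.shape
(17, 7, 13)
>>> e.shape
(17, 7, 13)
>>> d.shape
(13, 17, 5)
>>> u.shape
(7, 7)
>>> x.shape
(5, 17, 17)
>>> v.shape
(13, 7, 17)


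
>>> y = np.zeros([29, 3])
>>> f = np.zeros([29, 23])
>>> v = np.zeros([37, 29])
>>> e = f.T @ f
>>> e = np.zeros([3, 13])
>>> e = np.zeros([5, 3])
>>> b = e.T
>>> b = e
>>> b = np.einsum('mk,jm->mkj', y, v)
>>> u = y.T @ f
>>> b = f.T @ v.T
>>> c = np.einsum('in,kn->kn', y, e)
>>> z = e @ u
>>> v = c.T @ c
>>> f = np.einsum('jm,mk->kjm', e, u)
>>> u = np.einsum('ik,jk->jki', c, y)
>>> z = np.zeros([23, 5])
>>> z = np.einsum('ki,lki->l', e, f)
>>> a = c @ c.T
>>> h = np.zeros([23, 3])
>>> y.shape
(29, 3)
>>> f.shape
(23, 5, 3)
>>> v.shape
(3, 3)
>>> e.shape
(5, 3)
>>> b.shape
(23, 37)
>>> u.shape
(29, 3, 5)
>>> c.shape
(5, 3)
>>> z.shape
(23,)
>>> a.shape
(5, 5)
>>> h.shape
(23, 3)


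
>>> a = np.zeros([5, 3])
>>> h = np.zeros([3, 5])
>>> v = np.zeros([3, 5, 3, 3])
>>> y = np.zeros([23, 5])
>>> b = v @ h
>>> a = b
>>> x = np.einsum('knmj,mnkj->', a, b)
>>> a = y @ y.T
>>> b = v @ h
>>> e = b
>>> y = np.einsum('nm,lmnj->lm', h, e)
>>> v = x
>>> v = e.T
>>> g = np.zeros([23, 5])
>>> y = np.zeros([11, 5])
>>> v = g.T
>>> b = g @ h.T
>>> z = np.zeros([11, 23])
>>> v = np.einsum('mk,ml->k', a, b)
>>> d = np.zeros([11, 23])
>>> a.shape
(23, 23)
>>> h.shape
(3, 5)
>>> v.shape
(23,)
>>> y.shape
(11, 5)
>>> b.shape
(23, 3)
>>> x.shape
()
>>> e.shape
(3, 5, 3, 5)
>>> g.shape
(23, 5)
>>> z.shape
(11, 23)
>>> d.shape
(11, 23)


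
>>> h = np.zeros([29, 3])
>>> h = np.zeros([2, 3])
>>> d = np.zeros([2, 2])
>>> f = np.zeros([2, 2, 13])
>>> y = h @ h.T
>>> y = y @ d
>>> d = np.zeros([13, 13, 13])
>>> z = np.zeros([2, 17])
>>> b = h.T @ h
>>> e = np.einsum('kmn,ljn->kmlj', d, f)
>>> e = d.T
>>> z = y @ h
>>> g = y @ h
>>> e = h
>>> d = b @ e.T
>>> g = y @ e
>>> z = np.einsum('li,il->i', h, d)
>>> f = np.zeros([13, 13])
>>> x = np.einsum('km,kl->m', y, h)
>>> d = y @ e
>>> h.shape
(2, 3)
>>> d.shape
(2, 3)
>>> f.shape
(13, 13)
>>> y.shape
(2, 2)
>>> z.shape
(3,)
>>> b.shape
(3, 3)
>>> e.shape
(2, 3)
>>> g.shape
(2, 3)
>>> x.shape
(2,)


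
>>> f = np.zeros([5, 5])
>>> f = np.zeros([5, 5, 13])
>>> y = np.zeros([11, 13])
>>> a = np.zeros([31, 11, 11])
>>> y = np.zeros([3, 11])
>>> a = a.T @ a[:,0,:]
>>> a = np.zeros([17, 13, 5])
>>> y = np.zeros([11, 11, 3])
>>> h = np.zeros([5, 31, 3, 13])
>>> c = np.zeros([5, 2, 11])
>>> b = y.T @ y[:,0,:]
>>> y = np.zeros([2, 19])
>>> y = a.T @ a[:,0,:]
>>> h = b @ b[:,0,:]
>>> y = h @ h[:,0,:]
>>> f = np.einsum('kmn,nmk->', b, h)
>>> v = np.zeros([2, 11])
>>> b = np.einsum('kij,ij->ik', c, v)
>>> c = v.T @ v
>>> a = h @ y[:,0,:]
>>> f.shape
()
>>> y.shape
(3, 11, 3)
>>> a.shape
(3, 11, 3)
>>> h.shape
(3, 11, 3)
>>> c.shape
(11, 11)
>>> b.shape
(2, 5)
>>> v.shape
(2, 11)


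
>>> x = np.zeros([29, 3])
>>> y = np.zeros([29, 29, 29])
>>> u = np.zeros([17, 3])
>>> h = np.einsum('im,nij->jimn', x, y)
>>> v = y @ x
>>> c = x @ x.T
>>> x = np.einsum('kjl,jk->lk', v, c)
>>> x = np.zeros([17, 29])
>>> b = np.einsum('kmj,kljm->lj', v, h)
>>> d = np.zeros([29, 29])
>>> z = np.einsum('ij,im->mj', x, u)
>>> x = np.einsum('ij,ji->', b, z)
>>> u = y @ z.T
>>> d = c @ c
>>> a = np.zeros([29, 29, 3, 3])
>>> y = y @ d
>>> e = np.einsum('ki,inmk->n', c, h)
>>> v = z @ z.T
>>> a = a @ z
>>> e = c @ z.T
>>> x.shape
()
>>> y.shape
(29, 29, 29)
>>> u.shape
(29, 29, 3)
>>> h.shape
(29, 29, 3, 29)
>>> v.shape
(3, 3)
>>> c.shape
(29, 29)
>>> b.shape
(29, 3)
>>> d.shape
(29, 29)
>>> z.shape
(3, 29)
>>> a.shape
(29, 29, 3, 29)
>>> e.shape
(29, 3)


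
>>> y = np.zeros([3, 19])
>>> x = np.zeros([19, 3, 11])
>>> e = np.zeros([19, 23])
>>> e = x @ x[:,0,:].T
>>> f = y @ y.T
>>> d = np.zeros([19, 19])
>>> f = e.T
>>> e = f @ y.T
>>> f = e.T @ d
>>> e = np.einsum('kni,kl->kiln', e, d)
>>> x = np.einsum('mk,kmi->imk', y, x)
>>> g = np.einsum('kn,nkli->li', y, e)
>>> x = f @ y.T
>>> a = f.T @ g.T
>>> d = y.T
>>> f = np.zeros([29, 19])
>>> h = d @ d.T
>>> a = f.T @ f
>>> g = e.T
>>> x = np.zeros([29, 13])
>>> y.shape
(3, 19)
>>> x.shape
(29, 13)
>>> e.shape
(19, 3, 19, 3)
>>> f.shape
(29, 19)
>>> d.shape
(19, 3)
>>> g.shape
(3, 19, 3, 19)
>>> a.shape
(19, 19)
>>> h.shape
(19, 19)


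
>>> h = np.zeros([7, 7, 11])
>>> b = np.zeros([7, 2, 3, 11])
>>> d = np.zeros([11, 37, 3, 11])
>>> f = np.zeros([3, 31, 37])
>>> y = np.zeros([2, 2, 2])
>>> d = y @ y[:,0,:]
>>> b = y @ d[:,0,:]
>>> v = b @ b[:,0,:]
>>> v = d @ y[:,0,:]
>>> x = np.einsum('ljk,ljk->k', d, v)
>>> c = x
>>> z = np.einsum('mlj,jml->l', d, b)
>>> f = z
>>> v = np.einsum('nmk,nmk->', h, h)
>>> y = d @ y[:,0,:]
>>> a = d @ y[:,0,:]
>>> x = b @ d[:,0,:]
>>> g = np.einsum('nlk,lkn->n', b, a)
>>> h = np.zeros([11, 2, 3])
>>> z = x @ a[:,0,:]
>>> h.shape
(11, 2, 3)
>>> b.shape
(2, 2, 2)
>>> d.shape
(2, 2, 2)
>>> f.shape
(2,)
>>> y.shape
(2, 2, 2)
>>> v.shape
()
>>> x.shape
(2, 2, 2)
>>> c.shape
(2,)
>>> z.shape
(2, 2, 2)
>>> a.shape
(2, 2, 2)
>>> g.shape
(2,)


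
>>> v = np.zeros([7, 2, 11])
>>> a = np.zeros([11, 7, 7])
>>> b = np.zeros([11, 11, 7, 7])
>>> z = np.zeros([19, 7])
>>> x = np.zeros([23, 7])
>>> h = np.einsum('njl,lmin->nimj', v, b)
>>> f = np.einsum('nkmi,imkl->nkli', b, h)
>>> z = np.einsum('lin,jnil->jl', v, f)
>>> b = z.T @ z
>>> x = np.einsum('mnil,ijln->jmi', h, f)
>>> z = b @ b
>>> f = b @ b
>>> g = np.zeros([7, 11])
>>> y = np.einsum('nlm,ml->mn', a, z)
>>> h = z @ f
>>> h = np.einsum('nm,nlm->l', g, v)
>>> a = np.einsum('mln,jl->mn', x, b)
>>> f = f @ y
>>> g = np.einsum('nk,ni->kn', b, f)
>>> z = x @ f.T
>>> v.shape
(7, 2, 11)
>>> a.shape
(11, 11)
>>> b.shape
(7, 7)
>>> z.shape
(11, 7, 7)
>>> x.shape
(11, 7, 11)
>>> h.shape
(2,)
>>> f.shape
(7, 11)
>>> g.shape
(7, 7)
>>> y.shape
(7, 11)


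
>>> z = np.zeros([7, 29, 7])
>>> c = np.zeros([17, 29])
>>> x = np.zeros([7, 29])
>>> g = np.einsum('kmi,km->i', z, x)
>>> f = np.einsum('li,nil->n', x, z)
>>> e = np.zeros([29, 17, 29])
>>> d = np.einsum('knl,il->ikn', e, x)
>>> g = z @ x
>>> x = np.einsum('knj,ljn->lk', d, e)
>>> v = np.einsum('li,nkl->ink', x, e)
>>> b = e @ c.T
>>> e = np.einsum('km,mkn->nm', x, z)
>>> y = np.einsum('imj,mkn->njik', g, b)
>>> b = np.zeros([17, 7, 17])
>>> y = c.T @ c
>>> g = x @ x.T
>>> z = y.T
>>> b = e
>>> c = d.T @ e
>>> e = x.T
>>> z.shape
(29, 29)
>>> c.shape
(17, 29, 7)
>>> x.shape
(29, 7)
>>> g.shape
(29, 29)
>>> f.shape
(7,)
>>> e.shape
(7, 29)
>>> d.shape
(7, 29, 17)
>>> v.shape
(7, 29, 17)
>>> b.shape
(7, 7)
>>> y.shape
(29, 29)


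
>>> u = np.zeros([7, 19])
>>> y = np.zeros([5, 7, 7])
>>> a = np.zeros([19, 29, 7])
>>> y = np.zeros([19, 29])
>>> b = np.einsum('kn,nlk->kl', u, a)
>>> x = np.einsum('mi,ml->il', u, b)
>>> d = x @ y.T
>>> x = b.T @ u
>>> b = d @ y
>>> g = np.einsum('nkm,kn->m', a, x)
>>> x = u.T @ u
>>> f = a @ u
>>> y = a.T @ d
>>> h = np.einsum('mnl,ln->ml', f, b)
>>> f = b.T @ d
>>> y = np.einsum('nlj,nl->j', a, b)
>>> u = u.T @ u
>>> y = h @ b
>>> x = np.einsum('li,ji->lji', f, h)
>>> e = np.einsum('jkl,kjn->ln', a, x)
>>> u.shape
(19, 19)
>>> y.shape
(19, 29)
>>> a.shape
(19, 29, 7)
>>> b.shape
(19, 29)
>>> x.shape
(29, 19, 19)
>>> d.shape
(19, 19)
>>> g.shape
(7,)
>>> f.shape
(29, 19)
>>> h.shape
(19, 19)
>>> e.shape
(7, 19)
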